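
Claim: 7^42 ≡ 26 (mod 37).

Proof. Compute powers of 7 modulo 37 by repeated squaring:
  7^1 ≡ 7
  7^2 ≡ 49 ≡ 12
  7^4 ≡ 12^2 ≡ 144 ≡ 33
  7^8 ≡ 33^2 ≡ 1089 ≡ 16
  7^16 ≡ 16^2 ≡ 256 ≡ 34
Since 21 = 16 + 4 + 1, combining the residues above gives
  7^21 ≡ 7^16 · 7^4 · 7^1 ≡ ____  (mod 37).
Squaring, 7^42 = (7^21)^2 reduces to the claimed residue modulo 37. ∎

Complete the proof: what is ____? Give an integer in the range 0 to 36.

7^16 · 7^4 · 7^1 ≡ 34 · 33 · 7 = 7854.
7854 mod 37 = 10, so 7^21 ≡ 10 (mod 37).

10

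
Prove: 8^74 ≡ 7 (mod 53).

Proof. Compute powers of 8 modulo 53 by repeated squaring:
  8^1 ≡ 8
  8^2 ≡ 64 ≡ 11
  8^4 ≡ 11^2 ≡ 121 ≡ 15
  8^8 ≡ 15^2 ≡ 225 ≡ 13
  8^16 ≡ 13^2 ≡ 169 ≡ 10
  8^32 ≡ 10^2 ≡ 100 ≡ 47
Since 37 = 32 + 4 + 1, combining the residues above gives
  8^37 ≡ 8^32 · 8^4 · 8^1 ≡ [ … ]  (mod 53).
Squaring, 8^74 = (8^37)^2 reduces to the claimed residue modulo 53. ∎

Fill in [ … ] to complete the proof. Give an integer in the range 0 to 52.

22

Multiply the listed residues: 47 · 15 · 8 = 705 → 5640.
Reducing modulo 53: 5640 = 106·53 + 22, so 8^37 ≡ 22.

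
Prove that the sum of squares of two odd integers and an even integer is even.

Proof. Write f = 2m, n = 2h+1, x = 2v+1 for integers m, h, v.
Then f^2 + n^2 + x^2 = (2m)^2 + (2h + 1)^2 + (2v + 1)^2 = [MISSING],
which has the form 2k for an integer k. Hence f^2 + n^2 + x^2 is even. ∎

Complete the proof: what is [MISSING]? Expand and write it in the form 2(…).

2(2h^2 + 2h + 2m^2 + 2v^2 + 2v + 1)

Expanding: (2m)^2 + (2h + 1)^2 + (2v + 1)^2 = 4h^2 + 4h + 4m^2 + 4v^2 + 4v + 2.
Every term is even; pulling out the factor of 2 gives 2(2h^2 + 2h + 2m^2 + 2v^2 + 2v + 1).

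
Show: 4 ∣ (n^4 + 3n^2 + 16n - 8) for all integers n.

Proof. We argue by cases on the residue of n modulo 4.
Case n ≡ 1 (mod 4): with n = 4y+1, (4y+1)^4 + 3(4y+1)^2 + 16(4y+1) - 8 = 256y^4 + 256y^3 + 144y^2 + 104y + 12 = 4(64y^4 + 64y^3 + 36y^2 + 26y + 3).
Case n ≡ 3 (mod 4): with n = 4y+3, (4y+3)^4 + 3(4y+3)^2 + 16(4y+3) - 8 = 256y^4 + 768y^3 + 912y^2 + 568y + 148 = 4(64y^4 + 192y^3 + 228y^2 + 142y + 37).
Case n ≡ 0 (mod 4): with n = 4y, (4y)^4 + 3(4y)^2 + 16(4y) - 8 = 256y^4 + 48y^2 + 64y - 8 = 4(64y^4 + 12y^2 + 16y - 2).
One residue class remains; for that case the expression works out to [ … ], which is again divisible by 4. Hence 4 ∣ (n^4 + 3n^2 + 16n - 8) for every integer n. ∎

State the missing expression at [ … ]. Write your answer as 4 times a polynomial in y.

4(64y^4 + 128y^3 + 108y^2 + 60y + 13)

The residues treated are {1, 3, 0}, so the missing case is n ≡ 2 (mod 4); write n = 4y+2.
Then (4y+2)^4 + 3(4y+2)^2 + 16(4y+2) - 8 = 256y^4 + 512y^3 + 432y^2 + 240y + 52 = 4(64y^4 + 128y^3 + 108y^2 + 60y + 13).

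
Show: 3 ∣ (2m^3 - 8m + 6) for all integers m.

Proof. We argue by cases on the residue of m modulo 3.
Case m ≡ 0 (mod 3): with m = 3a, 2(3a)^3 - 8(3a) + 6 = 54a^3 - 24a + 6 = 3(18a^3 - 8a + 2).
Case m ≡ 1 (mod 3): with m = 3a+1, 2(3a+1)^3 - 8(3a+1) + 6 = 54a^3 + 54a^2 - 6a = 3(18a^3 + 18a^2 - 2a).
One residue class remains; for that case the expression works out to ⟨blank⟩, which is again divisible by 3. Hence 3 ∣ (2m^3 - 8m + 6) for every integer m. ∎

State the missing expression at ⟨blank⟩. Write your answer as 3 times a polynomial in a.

3(18a^3 + 36a^2 + 16a + 2)

The residues treated are {0, 1}, so the missing case is m ≡ 2 (mod 3); write m = 3a+2.
Then 2(3a+2)^3 - 8(3a+2) + 6 = 54a^3 + 108a^2 + 48a + 6 = 3(18a^3 + 36a^2 + 16a + 2).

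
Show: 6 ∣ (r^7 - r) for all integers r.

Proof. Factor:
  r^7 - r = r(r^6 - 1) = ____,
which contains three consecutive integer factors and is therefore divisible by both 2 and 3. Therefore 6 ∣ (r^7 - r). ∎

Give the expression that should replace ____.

r^6 - 1 = (r^2 - 1)(r^4 + r^2 + 1), and r^2 - 1 = (r-1)(r+1).
So r(r^6 - 1) = (r - 1)r(r + 1)(r^4 + r^2 + 1).

(r - 1)r(r + 1)(r^4 + r^2 + 1)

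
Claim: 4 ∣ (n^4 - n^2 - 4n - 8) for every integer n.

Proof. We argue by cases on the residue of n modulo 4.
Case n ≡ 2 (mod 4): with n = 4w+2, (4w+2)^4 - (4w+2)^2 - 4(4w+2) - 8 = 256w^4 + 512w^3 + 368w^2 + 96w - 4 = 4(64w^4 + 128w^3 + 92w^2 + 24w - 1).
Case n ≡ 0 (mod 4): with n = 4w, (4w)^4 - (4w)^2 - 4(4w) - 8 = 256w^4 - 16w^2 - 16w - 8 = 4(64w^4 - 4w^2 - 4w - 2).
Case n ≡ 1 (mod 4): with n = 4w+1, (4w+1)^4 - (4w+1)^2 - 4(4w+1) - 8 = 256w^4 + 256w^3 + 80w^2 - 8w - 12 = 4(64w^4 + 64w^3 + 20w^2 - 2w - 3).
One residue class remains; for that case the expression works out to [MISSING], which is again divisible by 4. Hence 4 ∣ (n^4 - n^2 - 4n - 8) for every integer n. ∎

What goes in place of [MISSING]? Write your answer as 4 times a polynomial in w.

4(64w^4 + 192w^3 + 212w^2 + 98w + 13)

The residues treated are {2, 0, 1}, so the missing case is n ≡ 3 (mod 4); write n = 4w+3.
Then (4w+3)^4 - (4w+3)^2 - 4(4w+3) - 8 = 256w^4 + 768w^3 + 848w^2 + 392w + 52 = 4(64w^4 + 192w^3 + 212w^2 + 98w + 13).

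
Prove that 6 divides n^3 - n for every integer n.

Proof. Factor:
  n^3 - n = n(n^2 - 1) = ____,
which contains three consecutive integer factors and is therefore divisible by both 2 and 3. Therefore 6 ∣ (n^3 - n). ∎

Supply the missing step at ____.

n(n^2 - 1) = n(n - 1)(n + 1) = (n - 1)n(n + 1).
These three factors are consecutive integers, so their product is divisible by 6.

(n - 1)n(n + 1)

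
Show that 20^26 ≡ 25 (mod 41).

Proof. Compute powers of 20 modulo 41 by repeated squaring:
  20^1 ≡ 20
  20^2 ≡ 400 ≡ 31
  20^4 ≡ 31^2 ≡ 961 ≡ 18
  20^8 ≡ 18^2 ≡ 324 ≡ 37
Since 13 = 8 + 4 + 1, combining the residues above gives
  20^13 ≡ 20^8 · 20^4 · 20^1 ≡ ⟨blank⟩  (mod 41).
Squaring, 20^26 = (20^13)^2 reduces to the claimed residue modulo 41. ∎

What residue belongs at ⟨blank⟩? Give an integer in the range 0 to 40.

Multiply the listed residues: 37 · 18 · 20 = 666 → 13320.
Reducing modulo 41: 13320 = 324·41 + 36, so 20^13 ≡ 36.

36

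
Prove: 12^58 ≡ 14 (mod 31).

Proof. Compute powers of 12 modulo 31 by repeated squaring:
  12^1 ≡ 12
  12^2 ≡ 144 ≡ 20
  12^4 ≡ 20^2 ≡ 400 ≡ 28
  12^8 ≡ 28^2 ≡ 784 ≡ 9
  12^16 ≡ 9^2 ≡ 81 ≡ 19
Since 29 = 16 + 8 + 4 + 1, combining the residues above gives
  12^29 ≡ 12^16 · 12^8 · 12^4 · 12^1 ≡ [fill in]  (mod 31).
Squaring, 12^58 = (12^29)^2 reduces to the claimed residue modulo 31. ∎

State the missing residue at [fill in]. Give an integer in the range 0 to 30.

13

12^16 · 12^8 · 12^4 · 12^1 ≡ 19 · 9 · 28 · 12 = 57456.
57456 mod 31 = 13, so 12^29 ≡ 13 (mod 31).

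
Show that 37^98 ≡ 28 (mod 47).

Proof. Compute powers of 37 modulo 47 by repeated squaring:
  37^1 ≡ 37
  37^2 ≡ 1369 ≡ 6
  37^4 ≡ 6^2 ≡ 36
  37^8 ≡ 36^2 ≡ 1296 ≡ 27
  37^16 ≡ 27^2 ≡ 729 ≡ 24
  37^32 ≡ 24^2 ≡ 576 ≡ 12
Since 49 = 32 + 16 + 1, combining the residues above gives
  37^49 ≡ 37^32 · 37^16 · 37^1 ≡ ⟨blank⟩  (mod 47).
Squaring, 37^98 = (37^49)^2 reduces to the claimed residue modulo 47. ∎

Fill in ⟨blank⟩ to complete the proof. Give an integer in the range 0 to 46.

Multiply the listed residues: 12 · 24 · 37 = 288 → 10656.
Reducing modulo 47: 10656 = 226·47 + 34, so 37^49 ≡ 34.

34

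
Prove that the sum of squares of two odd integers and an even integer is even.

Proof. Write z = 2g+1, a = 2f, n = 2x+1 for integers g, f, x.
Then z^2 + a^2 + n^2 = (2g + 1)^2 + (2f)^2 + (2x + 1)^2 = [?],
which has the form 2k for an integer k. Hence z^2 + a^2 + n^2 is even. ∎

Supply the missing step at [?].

(2g + 1)^2 + (2f)^2 + (2x + 1)^2 = 4f^2 + 4g^2 + 4g + 4x^2 + 4x + 2
= 2(2f^2 + 2g^2 + 2g + 2x^2 + 2x + 1).
Since 2f^2 + 2g^2 + 2g + 2x^2 + 2x + 1 is an integer, the sum of squares is of the form 2k for an integer k.

2(2f^2 + 2g^2 + 2g + 2x^2 + 2x + 1)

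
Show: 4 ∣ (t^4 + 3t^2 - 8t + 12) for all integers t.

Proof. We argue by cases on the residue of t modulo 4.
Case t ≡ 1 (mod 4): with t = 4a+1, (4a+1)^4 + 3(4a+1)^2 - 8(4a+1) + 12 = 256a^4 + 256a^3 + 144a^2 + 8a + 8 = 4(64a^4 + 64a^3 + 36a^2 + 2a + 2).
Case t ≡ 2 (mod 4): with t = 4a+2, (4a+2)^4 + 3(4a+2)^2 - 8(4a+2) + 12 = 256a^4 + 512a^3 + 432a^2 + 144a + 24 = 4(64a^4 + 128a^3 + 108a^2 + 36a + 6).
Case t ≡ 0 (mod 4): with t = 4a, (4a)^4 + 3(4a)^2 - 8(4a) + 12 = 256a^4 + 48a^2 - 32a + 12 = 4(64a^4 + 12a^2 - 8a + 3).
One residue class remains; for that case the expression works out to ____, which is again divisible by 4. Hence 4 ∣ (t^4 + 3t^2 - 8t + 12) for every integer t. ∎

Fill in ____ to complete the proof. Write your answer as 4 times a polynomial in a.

4(64a^4 + 192a^3 + 228a^2 + 118a + 24)

The residues treated are {1, 2, 0}, so the missing case is t ≡ 3 (mod 4); write t = 4a+3.
Then (4a+3)^4 + 3(4a+3)^2 - 8(4a+3) + 12 = 256a^4 + 768a^3 + 912a^2 + 472a + 96 = 4(64a^4 + 192a^3 + 228a^2 + 118a + 24).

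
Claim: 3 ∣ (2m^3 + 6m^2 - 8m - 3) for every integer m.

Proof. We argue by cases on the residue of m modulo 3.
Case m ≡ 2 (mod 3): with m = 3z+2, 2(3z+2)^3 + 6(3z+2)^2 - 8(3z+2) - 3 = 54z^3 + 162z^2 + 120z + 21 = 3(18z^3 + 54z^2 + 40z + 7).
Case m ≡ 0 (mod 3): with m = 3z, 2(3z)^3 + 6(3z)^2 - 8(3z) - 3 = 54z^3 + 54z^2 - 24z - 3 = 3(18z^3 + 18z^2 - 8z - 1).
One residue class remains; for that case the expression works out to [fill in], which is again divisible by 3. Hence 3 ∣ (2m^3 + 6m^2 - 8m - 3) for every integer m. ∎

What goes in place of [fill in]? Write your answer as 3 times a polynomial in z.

Only m ≡ 1 (mod 3) is unaccounted for. Put m = 3z+1:
2(3z+1)^3 + 6(3z+1)^2 - 8(3z+1) - 3 expands to 54z^3 + 108z^2 + 30z - 3,
and factoring out 3 leaves 3(18z^3 + 36z^2 + 10z - 1).

3(18z^3 + 36z^2 + 10z - 1)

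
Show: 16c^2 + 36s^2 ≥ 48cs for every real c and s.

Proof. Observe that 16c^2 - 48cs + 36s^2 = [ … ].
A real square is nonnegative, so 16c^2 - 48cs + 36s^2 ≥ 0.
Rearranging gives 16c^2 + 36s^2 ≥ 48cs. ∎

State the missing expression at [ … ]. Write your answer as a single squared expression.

(4c - 6s)^2

The leading and trailing coefficients are 4^2 and 6^2, and 48 = 2·4·6, so the trinomial is (4c - 6s)^2.
Hence 16c^2 - 48cs + 36s^2 ≥ 0.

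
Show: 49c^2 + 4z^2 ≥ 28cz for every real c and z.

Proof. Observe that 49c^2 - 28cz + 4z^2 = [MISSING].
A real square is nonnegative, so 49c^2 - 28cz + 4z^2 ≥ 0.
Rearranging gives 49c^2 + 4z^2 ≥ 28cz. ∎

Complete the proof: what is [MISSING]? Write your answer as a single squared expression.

The leading and trailing coefficients are 7^2 and 2^2, and 28 = 2·7·2, so the trinomial is (7c - 2z)^2.
Hence 49c^2 - 28cz + 4z^2 ≥ 0.

(7c - 2z)^2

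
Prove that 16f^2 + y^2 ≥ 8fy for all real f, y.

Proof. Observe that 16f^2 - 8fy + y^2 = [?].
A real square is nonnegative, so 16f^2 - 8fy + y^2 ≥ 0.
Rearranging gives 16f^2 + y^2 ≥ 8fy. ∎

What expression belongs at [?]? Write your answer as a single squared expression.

(4f - y)^2

16f^2 - 8fy + y^2 is a perfect-square trinomial: the outer terms are (4f)^2 and (y)^2, and the cross term is -2·4f·y.
So 16f^2 - 8fy + y^2 = (4f - y)^2 ≥ 0.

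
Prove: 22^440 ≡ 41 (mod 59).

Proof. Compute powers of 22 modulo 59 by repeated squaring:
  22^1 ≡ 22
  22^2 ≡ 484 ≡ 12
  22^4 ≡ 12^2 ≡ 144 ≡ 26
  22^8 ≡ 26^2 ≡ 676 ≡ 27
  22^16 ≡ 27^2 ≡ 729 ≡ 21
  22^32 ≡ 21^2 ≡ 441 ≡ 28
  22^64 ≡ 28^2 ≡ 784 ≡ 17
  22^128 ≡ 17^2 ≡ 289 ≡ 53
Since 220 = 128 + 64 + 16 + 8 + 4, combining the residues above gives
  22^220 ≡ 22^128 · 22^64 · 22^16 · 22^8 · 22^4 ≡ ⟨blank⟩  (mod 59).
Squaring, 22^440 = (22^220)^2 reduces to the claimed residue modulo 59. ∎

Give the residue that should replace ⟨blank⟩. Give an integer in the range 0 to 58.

Multiply the listed residues: 53 · 17 · 21 · 27 · 26 = 901 → 18921 → 510867 → 13282542.
Reducing modulo 59: 13282542 = 225127·59 + 49, so 22^220 ≡ 49.

49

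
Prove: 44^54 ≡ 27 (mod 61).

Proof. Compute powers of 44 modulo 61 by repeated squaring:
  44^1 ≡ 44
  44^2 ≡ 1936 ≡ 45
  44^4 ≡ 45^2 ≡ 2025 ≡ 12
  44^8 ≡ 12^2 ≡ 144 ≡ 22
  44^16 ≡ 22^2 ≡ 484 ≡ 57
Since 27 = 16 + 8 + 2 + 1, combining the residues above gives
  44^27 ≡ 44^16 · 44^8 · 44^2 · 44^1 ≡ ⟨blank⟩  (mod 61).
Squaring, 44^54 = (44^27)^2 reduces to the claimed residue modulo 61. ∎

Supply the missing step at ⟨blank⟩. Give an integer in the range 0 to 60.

44^16 · 44^8 · 44^2 · 44^1 ≡ 57 · 22 · 45 · 44 = 2482920.
2482920 mod 61 = 37, so 44^27 ≡ 37 (mod 61).

37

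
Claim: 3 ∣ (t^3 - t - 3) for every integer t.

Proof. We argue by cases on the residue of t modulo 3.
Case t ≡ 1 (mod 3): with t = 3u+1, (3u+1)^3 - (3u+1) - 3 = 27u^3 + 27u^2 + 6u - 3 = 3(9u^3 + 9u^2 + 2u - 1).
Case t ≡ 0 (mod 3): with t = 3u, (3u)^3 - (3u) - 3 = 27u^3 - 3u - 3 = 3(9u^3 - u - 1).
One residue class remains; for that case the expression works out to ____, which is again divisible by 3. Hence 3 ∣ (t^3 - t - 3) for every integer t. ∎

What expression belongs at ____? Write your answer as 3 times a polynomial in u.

Only t ≡ 2 (mod 3) is unaccounted for. Put t = 3u+2:
(3u+2)^3 - (3u+2) - 3 expands to 27u^3 + 54u^2 + 33u + 3,
and factoring out 3 leaves 3(9u^3 + 18u^2 + 11u + 1).

3(9u^3 + 18u^2 + 11u + 1)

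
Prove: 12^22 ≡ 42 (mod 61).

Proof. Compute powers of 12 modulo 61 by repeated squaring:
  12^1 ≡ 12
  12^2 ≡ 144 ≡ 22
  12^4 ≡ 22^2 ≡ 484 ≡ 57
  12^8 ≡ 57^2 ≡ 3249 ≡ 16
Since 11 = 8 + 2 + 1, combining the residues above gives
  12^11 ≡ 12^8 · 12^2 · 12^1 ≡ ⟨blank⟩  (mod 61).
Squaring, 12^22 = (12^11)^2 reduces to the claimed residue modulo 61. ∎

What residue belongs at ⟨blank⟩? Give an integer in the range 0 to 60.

Multiply the listed residues: 16 · 22 · 12 = 352 → 4224.
Reducing modulo 61: 4224 = 69·61 + 15, so 12^11 ≡ 15.

15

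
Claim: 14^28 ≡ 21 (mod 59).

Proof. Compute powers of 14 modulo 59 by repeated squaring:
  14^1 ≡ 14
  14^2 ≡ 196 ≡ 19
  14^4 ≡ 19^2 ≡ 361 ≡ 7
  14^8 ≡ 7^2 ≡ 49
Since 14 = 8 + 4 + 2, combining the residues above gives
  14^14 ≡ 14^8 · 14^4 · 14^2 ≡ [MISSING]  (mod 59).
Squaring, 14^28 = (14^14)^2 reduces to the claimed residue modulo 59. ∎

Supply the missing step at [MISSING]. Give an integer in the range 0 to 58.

27

Multiply the listed residues: 49 · 7 · 19 = 343 → 6517.
Reducing modulo 59: 6517 = 110·59 + 27, so 14^14 ≡ 27.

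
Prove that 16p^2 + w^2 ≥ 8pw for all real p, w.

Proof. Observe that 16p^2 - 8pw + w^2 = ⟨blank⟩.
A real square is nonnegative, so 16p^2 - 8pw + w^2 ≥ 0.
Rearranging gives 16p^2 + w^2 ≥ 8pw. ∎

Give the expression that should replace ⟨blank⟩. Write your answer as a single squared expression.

The leading and trailing coefficients are 4^2 and 1^2, and 8 = 2·4·1, so the trinomial is (4p - w)^2.
Hence 16p^2 - 8pw + w^2 ≥ 0.

(4p - w)^2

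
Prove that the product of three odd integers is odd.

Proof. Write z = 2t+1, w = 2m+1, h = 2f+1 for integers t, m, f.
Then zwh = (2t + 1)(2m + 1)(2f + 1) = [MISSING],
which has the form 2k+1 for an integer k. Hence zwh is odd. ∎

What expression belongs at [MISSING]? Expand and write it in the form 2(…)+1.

(2t + 1)(2m + 1)(2f + 1) = 8fmt + 4fm + 4ft + 2f + 4mt + 2m + 2t + 1
= 2(4fmt + 2fm + 2ft + f + 2mt + m + t) + 1.
Since 4fmt + 2fm + 2ft + f + 2mt + m + t is an integer, the product is of the form 2k+1 for an integer k.

2(4fmt + 2fm + 2ft + f + 2mt + m + t) + 1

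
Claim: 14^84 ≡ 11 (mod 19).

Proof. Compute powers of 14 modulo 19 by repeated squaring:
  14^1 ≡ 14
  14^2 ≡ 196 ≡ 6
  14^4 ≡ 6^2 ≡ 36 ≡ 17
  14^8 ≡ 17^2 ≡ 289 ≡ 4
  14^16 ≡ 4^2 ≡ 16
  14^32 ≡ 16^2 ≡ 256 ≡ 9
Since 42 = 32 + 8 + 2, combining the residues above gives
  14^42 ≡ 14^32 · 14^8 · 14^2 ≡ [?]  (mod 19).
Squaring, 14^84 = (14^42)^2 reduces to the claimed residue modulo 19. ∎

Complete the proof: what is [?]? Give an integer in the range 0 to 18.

14^32 · 14^8 · 14^2 ≡ 9 · 4 · 6 = 216.
216 mod 19 = 7, so 14^42 ≡ 7 (mod 19).

7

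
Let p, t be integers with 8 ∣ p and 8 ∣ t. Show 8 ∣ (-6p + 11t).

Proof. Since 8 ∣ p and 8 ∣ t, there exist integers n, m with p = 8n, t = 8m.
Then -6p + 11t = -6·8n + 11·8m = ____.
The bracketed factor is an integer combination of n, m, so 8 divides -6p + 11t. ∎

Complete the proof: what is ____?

Each term has a factor of 8: -6·8n + 11·8m = 8·(11m - 6n).
Since 11m - 6n is an integer, 8 ∣ (-6p + 11t).

8(11m - 6n)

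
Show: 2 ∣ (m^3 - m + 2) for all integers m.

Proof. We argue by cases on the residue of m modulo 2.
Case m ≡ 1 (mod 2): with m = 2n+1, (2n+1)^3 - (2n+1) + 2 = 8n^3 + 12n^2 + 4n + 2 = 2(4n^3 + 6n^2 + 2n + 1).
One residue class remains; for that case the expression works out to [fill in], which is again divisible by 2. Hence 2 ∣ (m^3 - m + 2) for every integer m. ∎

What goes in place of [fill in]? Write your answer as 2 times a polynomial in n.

2(4n^3 - n + 1)

Only m ≡ 0 (mod 2) is unaccounted for. Put m = 2n:
(2n)^3 - (2n) + 2 expands to 8n^3 - 2n + 2,
and factoring out 2 leaves 2(4n^3 - n + 1).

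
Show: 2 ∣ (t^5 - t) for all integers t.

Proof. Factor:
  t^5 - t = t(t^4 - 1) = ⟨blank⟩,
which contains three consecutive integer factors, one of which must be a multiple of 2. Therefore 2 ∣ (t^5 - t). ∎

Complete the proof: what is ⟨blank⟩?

t^4 - 1 = (t^2 - 1)(t^2 + 1), and t^2 - 1 = (t-1)(t+1).
So t(t^4 - 1) = (t - 1)t(t + 1)(t^2 + 1).

(t - 1)t(t + 1)(t^2 + 1)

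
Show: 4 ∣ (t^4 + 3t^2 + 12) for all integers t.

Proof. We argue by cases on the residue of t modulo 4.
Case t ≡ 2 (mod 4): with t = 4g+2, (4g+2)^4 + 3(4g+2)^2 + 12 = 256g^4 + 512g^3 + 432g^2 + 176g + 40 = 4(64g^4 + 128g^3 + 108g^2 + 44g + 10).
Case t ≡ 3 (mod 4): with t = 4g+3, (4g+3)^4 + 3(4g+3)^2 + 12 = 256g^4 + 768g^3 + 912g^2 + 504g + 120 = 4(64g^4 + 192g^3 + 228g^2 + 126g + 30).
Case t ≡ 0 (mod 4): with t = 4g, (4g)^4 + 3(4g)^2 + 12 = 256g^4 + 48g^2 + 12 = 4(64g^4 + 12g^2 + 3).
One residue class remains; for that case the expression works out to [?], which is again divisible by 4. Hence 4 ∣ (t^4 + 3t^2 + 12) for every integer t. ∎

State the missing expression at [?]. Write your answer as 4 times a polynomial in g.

4(64g^4 + 64g^3 + 36g^2 + 10g + 4)

The residues treated are {2, 3, 0}, so the missing case is t ≡ 1 (mod 4); write t = 4g+1.
Then (4g+1)^4 + 3(4g+1)^2 + 12 = 256g^4 + 256g^3 + 144g^2 + 40g + 16 = 4(64g^4 + 64g^3 + 36g^2 + 10g + 4).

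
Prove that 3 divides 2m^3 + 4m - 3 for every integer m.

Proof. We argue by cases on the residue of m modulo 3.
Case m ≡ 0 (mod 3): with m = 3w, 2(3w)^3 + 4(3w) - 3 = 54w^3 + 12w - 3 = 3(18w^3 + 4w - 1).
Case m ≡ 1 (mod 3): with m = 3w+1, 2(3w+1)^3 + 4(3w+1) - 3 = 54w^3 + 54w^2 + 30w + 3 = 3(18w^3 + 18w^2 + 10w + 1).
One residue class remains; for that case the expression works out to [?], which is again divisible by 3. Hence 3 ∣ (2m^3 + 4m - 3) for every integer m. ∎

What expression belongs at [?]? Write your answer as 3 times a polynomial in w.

Only m ≡ 2 (mod 3) is unaccounted for. Put m = 3w+2:
2(3w+2)^3 + 4(3w+2) - 3 expands to 54w^3 + 108w^2 + 84w + 21,
and factoring out 3 leaves 3(18w^3 + 36w^2 + 28w + 7).

3(18w^3 + 36w^2 + 28w + 7)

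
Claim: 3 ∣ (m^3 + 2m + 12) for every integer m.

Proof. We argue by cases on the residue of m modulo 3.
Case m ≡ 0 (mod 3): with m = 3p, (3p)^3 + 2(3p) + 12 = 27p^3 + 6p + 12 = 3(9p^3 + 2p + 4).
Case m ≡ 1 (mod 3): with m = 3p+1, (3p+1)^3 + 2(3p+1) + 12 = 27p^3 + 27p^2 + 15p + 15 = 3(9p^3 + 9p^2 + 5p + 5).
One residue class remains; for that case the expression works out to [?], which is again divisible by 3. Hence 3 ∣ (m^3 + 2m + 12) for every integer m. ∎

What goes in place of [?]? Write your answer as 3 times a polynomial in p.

3(9p^3 + 18p^2 + 14p + 8)

Only m ≡ 2 (mod 3) is unaccounted for. Put m = 3p+2:
(3p+2)^3 + 2(3p+2) + 12 expands to 27p^3 + 54p^2 + 42p + 24,
and factoring out 3 leaves 3(9p^3 + 18p^2 + 14p + 8).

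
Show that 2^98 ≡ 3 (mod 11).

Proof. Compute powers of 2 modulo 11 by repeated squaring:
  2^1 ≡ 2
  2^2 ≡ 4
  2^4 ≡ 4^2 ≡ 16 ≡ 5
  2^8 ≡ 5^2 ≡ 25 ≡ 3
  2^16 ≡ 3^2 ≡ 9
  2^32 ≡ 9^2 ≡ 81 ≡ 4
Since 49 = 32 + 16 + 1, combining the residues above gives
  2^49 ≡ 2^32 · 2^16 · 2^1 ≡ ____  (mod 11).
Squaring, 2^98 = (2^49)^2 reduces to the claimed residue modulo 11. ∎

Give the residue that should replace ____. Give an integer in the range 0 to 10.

Multiply the listed residues: 4 · 9 · 2 = 36 → 72.
Reducing modulo 11: 72 = 6·11 + 6, so 2^49 ≡ 6.

6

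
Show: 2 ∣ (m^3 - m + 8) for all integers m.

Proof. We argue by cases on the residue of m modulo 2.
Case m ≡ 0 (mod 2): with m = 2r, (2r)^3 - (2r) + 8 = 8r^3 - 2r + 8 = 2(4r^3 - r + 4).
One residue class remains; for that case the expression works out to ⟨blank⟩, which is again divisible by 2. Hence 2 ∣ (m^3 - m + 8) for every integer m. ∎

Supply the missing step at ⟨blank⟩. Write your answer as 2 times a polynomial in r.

2(4r^3 + 6r^2 + 2r + 4)

Only m ≡ 1 (mod 2) is unaccounted for. Put m = 2r+1:
(2r+1)^3 - (2r+1) + 8 expands to 8r^3 + 12r^2 + 4r + 8,
and factoring out 2 leaves 2(4r^3 + 6r^2 + 2r + 4).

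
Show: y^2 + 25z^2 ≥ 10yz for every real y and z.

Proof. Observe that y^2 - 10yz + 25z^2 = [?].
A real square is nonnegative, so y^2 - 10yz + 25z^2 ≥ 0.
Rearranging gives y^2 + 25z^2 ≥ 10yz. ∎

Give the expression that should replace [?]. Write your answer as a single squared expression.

The leading and trailing coefficients are 1^2 and 5^2, and 10 = 2·1·5, so the trinomial is (y - 5z)^2.
Hence y^2 - 10yz + 25z^2 ≥ 0.

(y - 5z)^2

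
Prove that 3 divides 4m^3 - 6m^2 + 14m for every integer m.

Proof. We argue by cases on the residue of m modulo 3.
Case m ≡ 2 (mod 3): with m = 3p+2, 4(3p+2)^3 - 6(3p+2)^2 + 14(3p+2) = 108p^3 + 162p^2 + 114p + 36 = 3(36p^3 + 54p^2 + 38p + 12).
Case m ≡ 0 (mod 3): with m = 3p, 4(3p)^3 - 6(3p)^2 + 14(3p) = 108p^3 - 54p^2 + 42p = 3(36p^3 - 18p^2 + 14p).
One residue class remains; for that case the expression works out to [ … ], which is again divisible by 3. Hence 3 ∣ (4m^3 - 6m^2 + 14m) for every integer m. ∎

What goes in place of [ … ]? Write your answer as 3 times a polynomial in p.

Only m ≡ 1 (mod 3) is unaccounted for. Put m = 3p+1:
4(3p+1)^3 - 6(3p+1)^2 + 14(3p+1) expands to 108p^3 + 54p^2 + 42p + 12,
and factoring out 3 leaves 3(36p^3 + 18p^2 + 14p + 4).

3(36p^3 + 18p^2 + 14p + 4)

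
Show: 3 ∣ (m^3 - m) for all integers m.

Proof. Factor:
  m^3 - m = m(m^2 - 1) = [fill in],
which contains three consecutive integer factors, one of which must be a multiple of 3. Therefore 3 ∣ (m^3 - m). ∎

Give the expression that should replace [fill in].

(m - 1)m(m + 1)

m(m^2 - 1) = m(m - 1)(m + 1) = (m - 1)m(m + 1).
These three factors are consecutive integers, so their product is divisible by 3.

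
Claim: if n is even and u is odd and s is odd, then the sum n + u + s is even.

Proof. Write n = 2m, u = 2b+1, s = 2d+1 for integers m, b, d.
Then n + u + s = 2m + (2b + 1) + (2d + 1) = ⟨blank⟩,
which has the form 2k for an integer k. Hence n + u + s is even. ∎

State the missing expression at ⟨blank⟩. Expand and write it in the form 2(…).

Expanding: 2m + (2b + 1) + (2d + 1) = 2b + 2d + 2m + 2.
Every term is even; pulling out the factor of 2 gives 2(b + d + m + 1).

2(b + d + m + 1)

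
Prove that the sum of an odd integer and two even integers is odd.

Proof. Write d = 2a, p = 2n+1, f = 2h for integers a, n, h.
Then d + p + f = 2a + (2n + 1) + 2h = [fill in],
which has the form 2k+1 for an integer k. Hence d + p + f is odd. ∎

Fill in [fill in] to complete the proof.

2(a + h + n) + 1

2a + (2n + 1) + 2h = 2a + 2h + 2n + 1
= 2(a + h + n) + 1.
Since a + h + n is an integer, the sum is of the form 2k+1 for an integer k.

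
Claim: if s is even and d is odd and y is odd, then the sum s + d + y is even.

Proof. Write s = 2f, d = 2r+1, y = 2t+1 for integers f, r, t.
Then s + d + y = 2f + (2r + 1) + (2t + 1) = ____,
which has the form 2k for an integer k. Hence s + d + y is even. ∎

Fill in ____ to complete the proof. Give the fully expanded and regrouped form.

Expanding: 2f + (2r + 1) + (2t + 1) = 2f + 2r + 2t + 2.
Every term is even; pulling out the factor of 2 gives 2(f + r + t + 1).

2(f + r + t + 1)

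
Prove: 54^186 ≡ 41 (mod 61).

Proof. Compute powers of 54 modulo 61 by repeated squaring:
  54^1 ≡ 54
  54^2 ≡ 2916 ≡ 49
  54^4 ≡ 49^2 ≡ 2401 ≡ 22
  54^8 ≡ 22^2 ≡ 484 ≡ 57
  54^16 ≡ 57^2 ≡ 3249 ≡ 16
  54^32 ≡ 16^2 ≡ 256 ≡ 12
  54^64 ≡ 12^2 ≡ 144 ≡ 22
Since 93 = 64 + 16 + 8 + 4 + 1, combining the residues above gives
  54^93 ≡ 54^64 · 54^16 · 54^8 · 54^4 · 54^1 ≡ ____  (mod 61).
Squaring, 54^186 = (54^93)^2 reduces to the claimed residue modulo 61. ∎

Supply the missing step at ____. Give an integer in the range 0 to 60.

Multiply the listed residues: 22 · 16 · 57 · 22 · 54 = 352 → 20064 → 441408 → 23836032.
Reducing modulo 61: 23836032 = 390754·61 + 38, so 54^93 ≡ 38.

38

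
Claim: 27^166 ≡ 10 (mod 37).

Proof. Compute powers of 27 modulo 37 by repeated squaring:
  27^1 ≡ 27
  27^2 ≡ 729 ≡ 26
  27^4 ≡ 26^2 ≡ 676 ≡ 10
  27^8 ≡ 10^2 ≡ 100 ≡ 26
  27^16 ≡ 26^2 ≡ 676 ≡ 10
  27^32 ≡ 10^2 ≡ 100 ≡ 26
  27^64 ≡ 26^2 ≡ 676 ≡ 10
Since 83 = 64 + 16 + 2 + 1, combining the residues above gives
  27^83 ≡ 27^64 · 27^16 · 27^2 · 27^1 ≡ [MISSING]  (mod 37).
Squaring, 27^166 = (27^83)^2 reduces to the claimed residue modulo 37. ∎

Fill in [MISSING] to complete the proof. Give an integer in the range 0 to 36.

27^64 · 27^16 · 27^2 · 27^1 ≡ 10 · 10 · 26 · 27 = 70200.
70200 mod 37 = 11, so 27^83 ≡ 11 (mod 37).

11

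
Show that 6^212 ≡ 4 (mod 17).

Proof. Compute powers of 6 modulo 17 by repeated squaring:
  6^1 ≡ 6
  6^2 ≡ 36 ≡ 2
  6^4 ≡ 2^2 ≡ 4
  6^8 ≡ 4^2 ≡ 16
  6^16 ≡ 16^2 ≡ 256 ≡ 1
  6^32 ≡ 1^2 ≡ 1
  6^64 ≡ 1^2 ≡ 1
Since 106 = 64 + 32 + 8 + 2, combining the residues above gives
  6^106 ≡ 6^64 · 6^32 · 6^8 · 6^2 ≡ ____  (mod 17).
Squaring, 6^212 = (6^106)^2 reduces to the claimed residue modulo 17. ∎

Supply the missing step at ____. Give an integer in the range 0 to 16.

15

Multiply the listed residues: 1 · 1 · 16 · 2 = 1 → 16 → 32.
Reducing modulo 17: 32 = 1·17 + 15, so 6^106 ≡ 15.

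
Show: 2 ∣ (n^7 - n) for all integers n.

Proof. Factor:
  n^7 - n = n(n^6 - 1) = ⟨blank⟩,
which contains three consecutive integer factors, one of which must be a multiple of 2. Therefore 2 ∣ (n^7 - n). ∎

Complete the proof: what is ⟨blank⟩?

(n - 1)n(n + 1)(n^4 + n^2 + 1)

n^6 - 1 = (n^2 - 1)(n^4 + n^2 + 1), and n^2 - 1 = (n-1)(n+1).
So n(n^6 - 1) = (n - 1)n(n + 1)(n^4 + n^2 + 1).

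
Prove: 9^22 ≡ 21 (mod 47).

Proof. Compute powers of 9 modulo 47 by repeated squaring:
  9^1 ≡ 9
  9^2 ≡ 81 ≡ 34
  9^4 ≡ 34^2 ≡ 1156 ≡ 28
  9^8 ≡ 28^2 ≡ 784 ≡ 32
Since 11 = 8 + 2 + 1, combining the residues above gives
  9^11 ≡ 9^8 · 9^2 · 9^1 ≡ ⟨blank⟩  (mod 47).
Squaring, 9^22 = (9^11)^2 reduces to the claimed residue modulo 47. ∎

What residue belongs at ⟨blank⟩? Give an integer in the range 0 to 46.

16

Multiply the listed residues: 32 · 34 · 9 = 1088 → 9792.
Reducing modulo 47: 9792 = 208·47 + 16, so 9^11 ≡ 16.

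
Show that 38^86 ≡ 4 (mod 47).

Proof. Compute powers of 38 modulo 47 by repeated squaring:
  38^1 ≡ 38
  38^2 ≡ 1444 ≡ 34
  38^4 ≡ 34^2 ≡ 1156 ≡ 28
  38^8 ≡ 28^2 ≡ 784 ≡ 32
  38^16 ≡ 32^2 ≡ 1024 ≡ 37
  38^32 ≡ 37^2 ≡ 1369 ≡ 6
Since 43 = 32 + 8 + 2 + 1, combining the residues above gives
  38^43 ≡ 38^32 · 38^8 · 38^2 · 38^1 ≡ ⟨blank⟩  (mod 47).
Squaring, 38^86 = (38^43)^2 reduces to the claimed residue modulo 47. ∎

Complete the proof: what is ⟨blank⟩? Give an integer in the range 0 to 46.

Multiply the listed residues: 6 · 32 · 34 · 38 = 192 → 6528 → 248064.
Reducing modulo 47: 248064 = 5277·47 + 45, so 38^43 ≡ 45.

45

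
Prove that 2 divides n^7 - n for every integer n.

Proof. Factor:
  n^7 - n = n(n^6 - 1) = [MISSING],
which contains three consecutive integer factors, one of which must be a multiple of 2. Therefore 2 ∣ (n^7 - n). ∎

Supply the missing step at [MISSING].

(n - 1)n(n + 1)(n^4 + n^2 + 1)

n^6 - 1 = (n^2 - 1)(n^4 + n^2 + 1), and n^2 - 1 = (n-1)(n+1).
So n(n^6 - 1) = (n - 1)n(n + 1)(n^4 + n^2 + 1).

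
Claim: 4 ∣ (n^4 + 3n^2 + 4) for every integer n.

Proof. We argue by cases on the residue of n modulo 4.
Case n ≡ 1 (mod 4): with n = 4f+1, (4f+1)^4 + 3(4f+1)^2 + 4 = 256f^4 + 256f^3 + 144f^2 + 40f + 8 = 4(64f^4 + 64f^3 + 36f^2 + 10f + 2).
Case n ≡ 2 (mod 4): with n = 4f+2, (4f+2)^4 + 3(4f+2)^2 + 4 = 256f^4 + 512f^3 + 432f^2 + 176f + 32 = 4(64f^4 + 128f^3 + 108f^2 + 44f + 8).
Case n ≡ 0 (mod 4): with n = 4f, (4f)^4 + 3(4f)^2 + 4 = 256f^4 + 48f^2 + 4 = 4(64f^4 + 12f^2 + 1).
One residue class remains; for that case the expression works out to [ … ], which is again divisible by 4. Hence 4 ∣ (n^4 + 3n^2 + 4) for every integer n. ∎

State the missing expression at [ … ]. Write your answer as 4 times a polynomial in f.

4(64f^4 + 192f^3 + 228f^2 + 126f + 28)

Only n ≡ 3 (mod 4) is unaccounted for. Put n = 4f+3:
(4f+3)^4 + 3(4f+3)^2 + 4 expands to 256f^4 + 768f^3 + 912f^2 + 504f + 112,
and factoring out 4 leaves 4(64f^4 + 192f^3 + 228f^2 + 126f + 28).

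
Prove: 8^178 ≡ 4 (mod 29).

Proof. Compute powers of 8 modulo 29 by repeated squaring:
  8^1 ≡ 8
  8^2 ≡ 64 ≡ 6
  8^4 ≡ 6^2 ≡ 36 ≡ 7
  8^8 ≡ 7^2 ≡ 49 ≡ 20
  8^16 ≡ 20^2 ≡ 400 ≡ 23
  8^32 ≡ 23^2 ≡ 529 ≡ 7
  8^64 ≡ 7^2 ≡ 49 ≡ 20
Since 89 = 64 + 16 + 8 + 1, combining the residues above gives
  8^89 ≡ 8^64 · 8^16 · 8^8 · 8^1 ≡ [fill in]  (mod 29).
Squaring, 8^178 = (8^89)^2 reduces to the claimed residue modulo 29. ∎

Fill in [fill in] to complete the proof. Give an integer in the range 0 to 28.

Multiply the listed residues: 20 · 23 · 20 · 8 = 460 → 9200 → 73600.
Reducing modulo 29: 73600 = 2537·29 + 27, so 8^89 ≡ 27.

27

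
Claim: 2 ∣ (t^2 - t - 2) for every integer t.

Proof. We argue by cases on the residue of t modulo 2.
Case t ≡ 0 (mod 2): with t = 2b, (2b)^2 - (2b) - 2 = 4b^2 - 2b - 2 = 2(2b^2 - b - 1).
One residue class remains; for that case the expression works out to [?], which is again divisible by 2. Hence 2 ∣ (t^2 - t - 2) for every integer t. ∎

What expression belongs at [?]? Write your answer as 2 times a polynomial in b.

2(2b^2 + b - 1)

The residues treated are {0}, so the missing case is t ≡ 1 (mod 2); write t = 2b+1.
Then (2b+1)^2 - (2b+1) - 2 = 4b^2 + 2b - 2 = 2(2b^2 + b - 1).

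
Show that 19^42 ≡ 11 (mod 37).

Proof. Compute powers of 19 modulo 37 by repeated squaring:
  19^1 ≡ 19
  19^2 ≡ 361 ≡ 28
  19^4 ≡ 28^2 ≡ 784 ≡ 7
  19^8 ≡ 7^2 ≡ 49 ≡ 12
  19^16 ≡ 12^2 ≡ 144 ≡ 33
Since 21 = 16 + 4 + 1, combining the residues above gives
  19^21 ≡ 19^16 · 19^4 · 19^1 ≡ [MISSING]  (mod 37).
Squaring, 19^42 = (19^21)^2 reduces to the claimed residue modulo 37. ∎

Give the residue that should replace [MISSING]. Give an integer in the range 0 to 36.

19^16 · 19^4 · 19^1 ≡ 33 · 7 · 19 = 4389.
4389 mod 37 = 23, so 19^21 ≡ 23 (mod 37).

23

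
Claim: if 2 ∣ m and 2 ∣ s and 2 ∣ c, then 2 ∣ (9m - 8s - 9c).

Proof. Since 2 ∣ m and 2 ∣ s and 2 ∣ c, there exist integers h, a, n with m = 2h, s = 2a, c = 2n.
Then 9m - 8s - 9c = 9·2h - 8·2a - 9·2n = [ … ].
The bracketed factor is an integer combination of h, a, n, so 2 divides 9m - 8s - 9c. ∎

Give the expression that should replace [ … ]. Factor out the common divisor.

2(-8a + 9h - 9n)

Each term has a factor of 2: 9·2h - 8·2a - 9·2n = 2·(-8a + 9h - 9n).
Since -8a + 9h - 9n is an integer, 2 ∣ (9m - 8s - 9c).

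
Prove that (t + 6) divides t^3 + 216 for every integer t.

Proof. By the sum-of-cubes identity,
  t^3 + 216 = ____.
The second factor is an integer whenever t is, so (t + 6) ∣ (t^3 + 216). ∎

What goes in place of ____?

Polynomial division of t^3 + 216 by t + 6 leaves remainder 0 and quotient t^2 - 6t + 36.
Hence t^3 + 216 = (t + 6)(t^2 - 6t + 36).

(t + 6)(t^2 - 6t + 36)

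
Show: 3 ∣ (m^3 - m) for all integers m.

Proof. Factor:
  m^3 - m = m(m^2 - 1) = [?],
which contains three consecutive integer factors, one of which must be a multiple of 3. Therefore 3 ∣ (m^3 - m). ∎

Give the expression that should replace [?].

(m - 1)m(m + 1)

m(m^2 - 1) = m(m - 1)(m + 1) = (m - 1)m(m + 1).
These three factors are consecutive integers, so their product is divisible by 3.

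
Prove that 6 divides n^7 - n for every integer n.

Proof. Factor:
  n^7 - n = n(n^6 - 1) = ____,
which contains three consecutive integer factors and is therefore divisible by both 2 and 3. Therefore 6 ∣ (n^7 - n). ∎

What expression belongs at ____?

(n - 1)n(n + 1)(n^4 + n^2 + 1)

n^6 - 1 = (n^2 - 1)(n^4 + n^2 + 1), and n^2 - 1 = (n-1)(n+1).
So n(n^6 - 1) = (n - 1)n(n + 1)(n^4 + n^2 + 1).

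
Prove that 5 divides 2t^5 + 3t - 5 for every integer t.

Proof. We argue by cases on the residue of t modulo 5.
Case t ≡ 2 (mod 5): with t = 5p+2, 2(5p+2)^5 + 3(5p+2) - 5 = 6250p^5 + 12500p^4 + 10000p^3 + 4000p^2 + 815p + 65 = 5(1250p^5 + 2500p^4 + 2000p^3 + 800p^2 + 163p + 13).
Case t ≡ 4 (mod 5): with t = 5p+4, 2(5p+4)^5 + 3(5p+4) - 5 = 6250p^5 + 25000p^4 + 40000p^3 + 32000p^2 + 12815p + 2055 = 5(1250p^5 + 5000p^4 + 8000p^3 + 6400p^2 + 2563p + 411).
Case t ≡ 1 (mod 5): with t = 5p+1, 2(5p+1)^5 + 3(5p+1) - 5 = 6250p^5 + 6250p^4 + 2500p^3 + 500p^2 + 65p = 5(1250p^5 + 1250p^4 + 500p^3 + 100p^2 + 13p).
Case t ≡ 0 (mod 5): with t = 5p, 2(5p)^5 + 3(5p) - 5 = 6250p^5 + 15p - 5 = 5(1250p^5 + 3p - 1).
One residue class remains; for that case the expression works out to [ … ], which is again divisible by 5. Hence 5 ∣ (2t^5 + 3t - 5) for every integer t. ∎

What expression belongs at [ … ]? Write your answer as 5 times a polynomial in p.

5(1250p^5 + 3750p^4 + 4500p^3 + 2700p^2 + 813p + 98)

The residues treated are {2, 4, 1, 0}, so the missing case is t ≡ 3 (mod 5); write t = 5p+3.
Then 2(5p+3)^5 + 3(5p+3) - 5 = 6250p^5 + 18750p^4 + 22500p^3 + 13500p^2 + 4065p + 490 = 5(1250p^5 + 3750p^4 + 4500p^3 + 2700p^2 + 813p + 98).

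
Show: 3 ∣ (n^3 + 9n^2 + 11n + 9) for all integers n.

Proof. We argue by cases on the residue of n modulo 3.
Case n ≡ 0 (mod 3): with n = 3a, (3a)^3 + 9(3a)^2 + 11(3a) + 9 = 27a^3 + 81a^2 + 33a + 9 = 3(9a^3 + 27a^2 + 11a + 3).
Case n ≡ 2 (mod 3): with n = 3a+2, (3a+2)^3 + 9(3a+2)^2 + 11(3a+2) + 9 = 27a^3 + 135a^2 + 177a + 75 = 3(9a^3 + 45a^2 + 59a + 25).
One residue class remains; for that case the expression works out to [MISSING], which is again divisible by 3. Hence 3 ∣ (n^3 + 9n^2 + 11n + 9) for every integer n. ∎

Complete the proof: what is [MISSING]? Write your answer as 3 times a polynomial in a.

Only n ≡ 1 (mod 3) is unaccounted for. Put n = 3a+1:
(3a+1)^3 + 9(3a+1)^2 + 11(3a+1) + 9 expands to 27a^3 + 108a^2 + 96a + 30,
and factoring out 3 leaves 3(9a^3 + 36a^2 + 32a + 10).

3(9a^3 + 36a^2 + 32a + 10)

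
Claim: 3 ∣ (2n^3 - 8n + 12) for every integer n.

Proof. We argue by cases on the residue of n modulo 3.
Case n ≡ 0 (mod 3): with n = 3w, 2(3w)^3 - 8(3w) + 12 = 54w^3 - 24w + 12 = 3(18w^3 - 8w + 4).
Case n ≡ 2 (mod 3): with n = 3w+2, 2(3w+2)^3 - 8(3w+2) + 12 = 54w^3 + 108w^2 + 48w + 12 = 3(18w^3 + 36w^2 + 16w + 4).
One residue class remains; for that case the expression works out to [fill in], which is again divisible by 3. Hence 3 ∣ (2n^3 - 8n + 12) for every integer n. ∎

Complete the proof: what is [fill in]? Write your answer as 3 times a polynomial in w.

Only n ≡ 1 (mod 3) is unaccounted for. Put n = 3w+1:
2(3w+1)^3 - 8(3w+1) + 12 expands to 54w^3 + 54w^2 - 6w + 6,
and factoring out 3 leaves 3(18w^3 + 18w^2 - 2w + 2).

3(18w^3 + 18w^2 - 2w + 2)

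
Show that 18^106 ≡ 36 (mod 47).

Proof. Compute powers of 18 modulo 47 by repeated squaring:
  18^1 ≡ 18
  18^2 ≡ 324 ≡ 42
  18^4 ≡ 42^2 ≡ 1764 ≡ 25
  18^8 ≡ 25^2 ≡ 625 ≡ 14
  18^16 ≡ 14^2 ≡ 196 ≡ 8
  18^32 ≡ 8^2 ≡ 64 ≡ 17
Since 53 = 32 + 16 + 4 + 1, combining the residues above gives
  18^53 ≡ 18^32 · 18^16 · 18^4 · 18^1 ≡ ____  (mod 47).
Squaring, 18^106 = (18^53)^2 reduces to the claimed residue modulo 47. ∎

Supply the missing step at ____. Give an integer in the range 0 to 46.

6

Multiply the listed residues: 17 · 8 · 25 · 18 = 136 → 3400 → 61200.
Reducing modulo 47: 61200 = 1302·47 + 6, so 18^53 ≡ 6.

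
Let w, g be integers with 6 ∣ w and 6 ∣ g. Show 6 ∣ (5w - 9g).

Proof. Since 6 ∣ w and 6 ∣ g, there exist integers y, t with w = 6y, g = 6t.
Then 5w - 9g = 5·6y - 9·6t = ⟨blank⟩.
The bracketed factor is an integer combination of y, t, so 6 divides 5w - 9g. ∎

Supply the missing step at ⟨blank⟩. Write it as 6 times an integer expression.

6(-9t + 5y)

Pull the common 6 out of every term: 5·6y - 9·6t = 6(-9t + 5y).
-9t + 5y is an integer, which exhibits the divisibility.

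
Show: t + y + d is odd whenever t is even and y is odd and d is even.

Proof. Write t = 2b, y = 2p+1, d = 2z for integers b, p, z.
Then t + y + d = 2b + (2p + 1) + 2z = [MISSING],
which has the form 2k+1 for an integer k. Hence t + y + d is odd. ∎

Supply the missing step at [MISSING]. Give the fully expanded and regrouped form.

2(b + p + z) + 1

2b + (2p + 1) + 2z = 2b + 2p + 2z + 1
= 2(b + p + z) + 1.
Since b + p + z is an integer, the sum is of the form 2k+1 for an integer k.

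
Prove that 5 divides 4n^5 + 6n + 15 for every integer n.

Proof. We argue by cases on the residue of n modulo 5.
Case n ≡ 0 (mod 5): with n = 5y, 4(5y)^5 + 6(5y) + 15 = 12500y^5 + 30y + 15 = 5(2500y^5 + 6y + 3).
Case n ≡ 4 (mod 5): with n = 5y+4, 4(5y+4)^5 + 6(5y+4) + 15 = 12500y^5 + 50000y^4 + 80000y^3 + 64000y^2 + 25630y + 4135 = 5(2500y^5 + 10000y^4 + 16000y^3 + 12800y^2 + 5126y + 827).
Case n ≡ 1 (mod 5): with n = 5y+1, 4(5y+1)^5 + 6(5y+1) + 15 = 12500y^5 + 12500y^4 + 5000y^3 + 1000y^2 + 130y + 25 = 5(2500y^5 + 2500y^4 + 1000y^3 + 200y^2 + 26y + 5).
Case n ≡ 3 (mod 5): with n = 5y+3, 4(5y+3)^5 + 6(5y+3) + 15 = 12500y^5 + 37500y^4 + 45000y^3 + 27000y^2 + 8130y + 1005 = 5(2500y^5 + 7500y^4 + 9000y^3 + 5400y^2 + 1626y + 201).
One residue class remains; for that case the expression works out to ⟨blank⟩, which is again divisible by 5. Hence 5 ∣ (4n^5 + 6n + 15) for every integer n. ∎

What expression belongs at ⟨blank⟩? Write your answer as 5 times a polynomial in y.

Only n ≡ 2 (mod 5) is unaccounted for. Put n = 5y+2:
4(5y+2)^5 + 6(5y+2) + 15 expands to 12500y^5 + 25000y^4 + 20000y^3 + 8000y^2 + 1630y + 155,
and factoring out 5 leaves 5(2500y^5 + 5000y^4 + 4000y^3 + 1600y^2 + 326y + 31).

5(2500y^5 + 5000y^4 + 4000y^3 + 1600y^2 + 326y + 31)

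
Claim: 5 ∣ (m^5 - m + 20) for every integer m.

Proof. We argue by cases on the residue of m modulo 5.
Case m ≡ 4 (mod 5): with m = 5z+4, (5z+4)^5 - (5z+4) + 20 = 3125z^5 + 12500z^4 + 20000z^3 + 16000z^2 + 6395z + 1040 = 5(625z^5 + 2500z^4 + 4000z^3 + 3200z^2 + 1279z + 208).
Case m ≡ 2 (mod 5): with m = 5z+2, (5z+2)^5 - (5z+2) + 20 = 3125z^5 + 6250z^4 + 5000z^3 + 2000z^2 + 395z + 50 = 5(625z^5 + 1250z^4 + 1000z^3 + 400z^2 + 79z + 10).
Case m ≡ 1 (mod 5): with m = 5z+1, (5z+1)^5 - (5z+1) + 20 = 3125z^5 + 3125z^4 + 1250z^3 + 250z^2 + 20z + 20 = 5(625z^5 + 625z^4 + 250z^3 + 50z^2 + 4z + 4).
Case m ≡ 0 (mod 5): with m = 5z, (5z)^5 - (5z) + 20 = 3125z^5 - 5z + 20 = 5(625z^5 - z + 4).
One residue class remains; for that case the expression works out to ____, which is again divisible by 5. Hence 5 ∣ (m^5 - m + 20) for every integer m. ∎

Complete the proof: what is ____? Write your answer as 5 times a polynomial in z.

5(625z^5 + 1875z^4 + 2250z^3 + 1350z^2 + 404z + 52)

The residues treated are {4, 2, 1, 0}, so the missing case is m ≡ 3 (mod 5); write m = 5z+3.
Then (5z+3)^5 - (5z+3) + 20 = 3125z^5 + 9375z^4 + 11250z^3 + 6750z^2 + 2020z + 260 = 5(625z^5 + 1875z^4 + 2250z^3 + 1350z^2 + 404z + 52).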